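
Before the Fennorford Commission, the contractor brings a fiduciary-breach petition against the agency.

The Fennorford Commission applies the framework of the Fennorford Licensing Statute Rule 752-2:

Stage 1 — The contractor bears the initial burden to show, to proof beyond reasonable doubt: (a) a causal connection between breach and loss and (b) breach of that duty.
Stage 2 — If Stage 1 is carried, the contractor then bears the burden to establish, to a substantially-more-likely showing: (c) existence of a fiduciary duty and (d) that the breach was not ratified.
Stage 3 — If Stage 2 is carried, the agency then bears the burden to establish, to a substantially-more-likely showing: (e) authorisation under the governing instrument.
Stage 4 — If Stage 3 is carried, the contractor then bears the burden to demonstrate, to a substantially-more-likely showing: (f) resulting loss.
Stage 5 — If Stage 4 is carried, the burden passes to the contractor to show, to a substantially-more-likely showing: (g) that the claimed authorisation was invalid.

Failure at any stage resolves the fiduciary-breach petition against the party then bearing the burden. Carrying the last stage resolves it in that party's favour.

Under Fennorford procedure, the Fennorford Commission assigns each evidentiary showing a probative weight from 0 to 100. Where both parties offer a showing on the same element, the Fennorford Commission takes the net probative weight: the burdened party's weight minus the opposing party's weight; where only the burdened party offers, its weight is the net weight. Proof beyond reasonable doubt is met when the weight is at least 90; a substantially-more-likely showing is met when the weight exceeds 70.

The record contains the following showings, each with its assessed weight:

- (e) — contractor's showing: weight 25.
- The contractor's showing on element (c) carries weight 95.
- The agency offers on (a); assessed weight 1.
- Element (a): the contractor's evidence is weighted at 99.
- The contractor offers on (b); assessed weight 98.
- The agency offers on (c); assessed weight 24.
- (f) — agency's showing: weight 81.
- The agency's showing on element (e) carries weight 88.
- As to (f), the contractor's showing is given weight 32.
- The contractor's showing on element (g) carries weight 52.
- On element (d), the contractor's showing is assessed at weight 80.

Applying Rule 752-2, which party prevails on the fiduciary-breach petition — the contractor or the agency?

contractor

At Stage 1 the contractor must meet proof beyond reasonable doubt (weight is at least 90): on (a) the weight is 99 less the opposing 1 gives net 98, ≥ 90, so (a) meets the standard; on (b) the weight is 98, ≥ 90, so (b) meets the standard.
  Stage 1 carried; the burden remains with the contractor.
At Stage 2 the contractor must meet a substantially-more-likely showing (weight exceeds 70): on (c) the weight is 95 less the opposing 24 gives net 71, > 70, so (c) meets the standard; on (d) the weight is 80, which does exceed 70, so (d) meets the standard.
  The contractor carries Stage 2; the agency now bears the burden.
At Stage 3 the agency must meet a substantially-more-likely showing (weight exceeds 70): on (e) the weight is 88 less the opposing 25 gives net 63, ≤ 70, so (e) does not meet the standard.
  Stage 3 not carried; the agency fails its burden.
The contractor prevails.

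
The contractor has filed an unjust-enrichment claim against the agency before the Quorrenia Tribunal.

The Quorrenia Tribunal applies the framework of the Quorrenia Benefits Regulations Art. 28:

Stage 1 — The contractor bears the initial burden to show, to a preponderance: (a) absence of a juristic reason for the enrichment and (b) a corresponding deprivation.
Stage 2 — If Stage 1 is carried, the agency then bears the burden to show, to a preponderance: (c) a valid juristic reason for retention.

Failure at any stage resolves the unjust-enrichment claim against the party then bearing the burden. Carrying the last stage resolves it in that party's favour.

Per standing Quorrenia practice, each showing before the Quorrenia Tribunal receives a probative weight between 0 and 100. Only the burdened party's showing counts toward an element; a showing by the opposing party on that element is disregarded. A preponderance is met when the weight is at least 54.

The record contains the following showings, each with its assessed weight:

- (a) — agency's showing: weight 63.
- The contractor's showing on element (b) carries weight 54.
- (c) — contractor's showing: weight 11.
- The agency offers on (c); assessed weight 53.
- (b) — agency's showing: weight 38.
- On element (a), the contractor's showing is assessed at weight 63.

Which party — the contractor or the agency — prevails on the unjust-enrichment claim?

contractor

Stage 1 (contractor, a preponderance, weight is at least 54): (a) 63 (agency's 63 disregarded) ≥ 54 — meets; (b) 54 (agency's 38 disregarded) ≥ 54 — meets.
  Stage 1 carried; the burden shifts to the agency.
Stage 2 (agency, a preponderance, weight is at least 54): (c) 53 (contractor's 11 disregarded) < 54 — fails.
  The agency does not carry Stage 2.
The analysis ends at Stage 2; the contractor prevails.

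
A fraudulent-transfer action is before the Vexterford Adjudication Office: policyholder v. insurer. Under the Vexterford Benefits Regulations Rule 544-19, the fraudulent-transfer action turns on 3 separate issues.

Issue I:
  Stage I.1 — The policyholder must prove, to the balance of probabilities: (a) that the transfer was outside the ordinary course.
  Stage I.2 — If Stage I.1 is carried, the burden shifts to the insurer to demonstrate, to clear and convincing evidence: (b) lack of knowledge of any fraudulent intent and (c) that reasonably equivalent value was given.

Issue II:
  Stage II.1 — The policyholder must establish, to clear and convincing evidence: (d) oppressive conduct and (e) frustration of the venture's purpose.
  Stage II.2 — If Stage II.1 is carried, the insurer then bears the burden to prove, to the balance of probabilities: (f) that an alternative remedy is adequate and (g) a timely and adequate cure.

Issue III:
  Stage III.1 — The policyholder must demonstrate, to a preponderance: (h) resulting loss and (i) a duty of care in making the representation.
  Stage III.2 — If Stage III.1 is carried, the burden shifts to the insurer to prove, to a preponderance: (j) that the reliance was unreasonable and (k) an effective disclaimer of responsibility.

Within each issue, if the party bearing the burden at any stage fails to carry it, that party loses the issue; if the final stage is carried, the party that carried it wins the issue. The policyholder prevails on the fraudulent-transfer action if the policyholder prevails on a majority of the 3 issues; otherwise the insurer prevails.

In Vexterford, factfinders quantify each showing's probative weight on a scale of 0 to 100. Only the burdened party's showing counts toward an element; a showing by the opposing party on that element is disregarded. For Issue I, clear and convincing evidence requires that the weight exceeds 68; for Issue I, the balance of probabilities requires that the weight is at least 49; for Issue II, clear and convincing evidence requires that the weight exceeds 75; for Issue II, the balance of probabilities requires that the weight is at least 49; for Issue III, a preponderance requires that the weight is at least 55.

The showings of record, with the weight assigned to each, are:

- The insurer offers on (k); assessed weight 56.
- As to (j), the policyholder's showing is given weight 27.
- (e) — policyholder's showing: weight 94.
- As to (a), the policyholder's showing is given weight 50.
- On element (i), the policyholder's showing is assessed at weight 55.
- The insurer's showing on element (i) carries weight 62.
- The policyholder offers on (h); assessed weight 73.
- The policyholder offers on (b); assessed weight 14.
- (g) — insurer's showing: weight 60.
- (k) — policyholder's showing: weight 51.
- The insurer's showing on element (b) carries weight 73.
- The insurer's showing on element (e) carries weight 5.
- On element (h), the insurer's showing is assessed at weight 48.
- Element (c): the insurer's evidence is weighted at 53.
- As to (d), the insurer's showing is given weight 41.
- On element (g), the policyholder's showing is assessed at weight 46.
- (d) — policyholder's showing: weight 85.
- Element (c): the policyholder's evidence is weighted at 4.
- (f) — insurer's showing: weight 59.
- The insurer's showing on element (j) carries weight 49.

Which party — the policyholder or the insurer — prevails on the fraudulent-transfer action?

policyholder

— Issue I —
At Stage I.1 the policyholder must meet the balance of probabilities (weight is at least 49): on (a) the weight is 50, which does reach 49, so (a) meets the standard.
  Stage I.1 carried; the burden shifts to the insurer.
At Stage I.2 the insurer must meet clear and convincing evidence (weight exceeds 68): on (b) the weight is 73 (the policyholder's 14 is given no effect), which does exceed 68, so (b) meets the standard; on (c) the weight is 53 (the policyholder's 4 is given no effect), which does not exceed 68, so (c) does not meet the standard.
  The insurer does not carry Stage I.2.
The policyholder prevails on this issue.
— Issue II —
Stage II.1 (policyholder, clear and convincing evidence, weight exceeds 75): (d) 85 (insurer's 41 disregarded) > 75 — meets; (e) 94 (insurer's 5 disregarded) > 75 — meets.
  Stage II.1 carried; the burden shifts to the insurer.
Stage II.2 (insurer, the balance of probabilities, weight is at least 49): (f) 59 ≥ 49 — meets; (g) 60 (policyholder's 46 disregarded) ≥ 49 — meets.
  All elements met at the final stage.
With every stage satisfied, the insurer prevails on this issue.
— Issue III —
At Stage III.1 the policyholder must meet a preponderance (weight is at least 55): on (h) the weight is 73 (the insurer's 48 is given no effect), which does reach 55, so (h) meets the standard; on (i) the weight is 55 (the insurer's 62 is given no effect), ≥ 55, so (i) meets the standard.
  The policyholder carries Stage III.1; the insurer now bears the burden.
At Stage III.2 the insurer must meet a preponderance (weight is at least 55): on (j) the weight is 49 (the policyholder's 27 is given no effect), < 55, so (j) does not meet the standard; on (k) the weight is 56 (the policyholder's 51 is given no effect), which does reach 55, so (k) meets the standard.
  Stage III.2 not carried; the insurer fails its burden.
The policyholder prevails on this issue.
Per-issue: Issue I → policyholder; Issue II → insurer; Issue III → policyholder. The policyholder must prevail on a majority of issues; overall, the policyholder prevails.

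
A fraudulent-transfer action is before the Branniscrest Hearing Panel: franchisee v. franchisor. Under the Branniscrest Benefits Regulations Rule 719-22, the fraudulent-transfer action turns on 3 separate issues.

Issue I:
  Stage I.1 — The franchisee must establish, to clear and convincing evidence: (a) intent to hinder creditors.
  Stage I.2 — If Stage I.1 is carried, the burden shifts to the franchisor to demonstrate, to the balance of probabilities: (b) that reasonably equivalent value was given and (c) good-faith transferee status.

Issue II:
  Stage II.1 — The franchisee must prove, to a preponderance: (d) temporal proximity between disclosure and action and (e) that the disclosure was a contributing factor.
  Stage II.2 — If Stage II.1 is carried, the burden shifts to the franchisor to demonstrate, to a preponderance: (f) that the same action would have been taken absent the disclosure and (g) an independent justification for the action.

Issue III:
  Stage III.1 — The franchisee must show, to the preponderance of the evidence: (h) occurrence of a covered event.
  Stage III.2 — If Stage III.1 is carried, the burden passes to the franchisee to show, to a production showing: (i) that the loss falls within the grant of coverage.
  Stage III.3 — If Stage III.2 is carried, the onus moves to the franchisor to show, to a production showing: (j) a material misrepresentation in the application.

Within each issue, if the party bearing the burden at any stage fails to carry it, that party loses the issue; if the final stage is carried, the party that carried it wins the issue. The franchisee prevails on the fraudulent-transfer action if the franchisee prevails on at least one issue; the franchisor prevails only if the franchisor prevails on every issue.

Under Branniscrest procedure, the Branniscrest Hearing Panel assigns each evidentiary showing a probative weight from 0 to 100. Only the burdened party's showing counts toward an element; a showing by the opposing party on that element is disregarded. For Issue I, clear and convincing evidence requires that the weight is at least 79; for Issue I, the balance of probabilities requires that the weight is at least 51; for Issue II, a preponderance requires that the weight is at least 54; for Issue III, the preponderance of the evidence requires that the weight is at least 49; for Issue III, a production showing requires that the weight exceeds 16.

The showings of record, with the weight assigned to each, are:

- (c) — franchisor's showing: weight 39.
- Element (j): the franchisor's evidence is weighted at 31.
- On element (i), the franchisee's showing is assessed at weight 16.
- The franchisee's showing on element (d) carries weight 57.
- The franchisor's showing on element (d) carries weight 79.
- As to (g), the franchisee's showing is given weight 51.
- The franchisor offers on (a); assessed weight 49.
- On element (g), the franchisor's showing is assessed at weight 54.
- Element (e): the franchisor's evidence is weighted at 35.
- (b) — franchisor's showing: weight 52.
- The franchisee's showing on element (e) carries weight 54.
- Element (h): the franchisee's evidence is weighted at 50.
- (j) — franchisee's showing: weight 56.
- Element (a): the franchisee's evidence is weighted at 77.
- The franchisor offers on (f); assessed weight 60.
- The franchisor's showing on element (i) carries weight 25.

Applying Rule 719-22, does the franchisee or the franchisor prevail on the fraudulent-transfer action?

franchisor

— Issue I —
Stage I.1 (franchisee, clear and convincing evidence, weight is at least 79): (a) 77 (franchisor's 49 disregarded) < 79 — fails.
  Stage I.1 not carried; the franchisee fails its burden.
So the franchisor prevails on this issue.
— Issue II —
Stage II.1 (franchisee, a preponderance, weight is at least 54): (d) 57 (franchisor's 79 disregarded) ≥ 54 — meets; (e) 54 (franchisor's 35 disregarded) ≥ 54 — meets.
  All elements met. The burden passes to the franchisor.
Stage II.2 (franchisor, a preponderance, weight is at least 54): (f) 60 ≥ 54 — meets; (g) 54 (franchisee's 51 disregarded) ≥ 54 — meets.
  The franchisor carries the last stage.
All stages carried — the franchisor prevails on this issue.
— Issue III —
At Stage III.1 the franchisee must meet the preponderance of the evidence (weight is at least 49): on (h) the weight is 50, which does reach 49, so (h) meets the standard.
  All elements met. The franchisee retains the burden for Stage III.2.
At Stage III.2 the franchisee must meet a production showing (weight exceeds 16): on (i) the weight is 16 (the franchisor's 25 is given no effect), ≤ 16, so (i) does not meet the standard.
  Not every element is met, so the franchisee fails to carry Stage III.2.
The analysis ends at Stage III.2; the franchisor prevails on this issue.
Per-issue: Issue I → franchisor; Issue II → franchisor; Issue III → franchisor. The franchisee must prevail on at least one issue; overall, the franchisor prevails.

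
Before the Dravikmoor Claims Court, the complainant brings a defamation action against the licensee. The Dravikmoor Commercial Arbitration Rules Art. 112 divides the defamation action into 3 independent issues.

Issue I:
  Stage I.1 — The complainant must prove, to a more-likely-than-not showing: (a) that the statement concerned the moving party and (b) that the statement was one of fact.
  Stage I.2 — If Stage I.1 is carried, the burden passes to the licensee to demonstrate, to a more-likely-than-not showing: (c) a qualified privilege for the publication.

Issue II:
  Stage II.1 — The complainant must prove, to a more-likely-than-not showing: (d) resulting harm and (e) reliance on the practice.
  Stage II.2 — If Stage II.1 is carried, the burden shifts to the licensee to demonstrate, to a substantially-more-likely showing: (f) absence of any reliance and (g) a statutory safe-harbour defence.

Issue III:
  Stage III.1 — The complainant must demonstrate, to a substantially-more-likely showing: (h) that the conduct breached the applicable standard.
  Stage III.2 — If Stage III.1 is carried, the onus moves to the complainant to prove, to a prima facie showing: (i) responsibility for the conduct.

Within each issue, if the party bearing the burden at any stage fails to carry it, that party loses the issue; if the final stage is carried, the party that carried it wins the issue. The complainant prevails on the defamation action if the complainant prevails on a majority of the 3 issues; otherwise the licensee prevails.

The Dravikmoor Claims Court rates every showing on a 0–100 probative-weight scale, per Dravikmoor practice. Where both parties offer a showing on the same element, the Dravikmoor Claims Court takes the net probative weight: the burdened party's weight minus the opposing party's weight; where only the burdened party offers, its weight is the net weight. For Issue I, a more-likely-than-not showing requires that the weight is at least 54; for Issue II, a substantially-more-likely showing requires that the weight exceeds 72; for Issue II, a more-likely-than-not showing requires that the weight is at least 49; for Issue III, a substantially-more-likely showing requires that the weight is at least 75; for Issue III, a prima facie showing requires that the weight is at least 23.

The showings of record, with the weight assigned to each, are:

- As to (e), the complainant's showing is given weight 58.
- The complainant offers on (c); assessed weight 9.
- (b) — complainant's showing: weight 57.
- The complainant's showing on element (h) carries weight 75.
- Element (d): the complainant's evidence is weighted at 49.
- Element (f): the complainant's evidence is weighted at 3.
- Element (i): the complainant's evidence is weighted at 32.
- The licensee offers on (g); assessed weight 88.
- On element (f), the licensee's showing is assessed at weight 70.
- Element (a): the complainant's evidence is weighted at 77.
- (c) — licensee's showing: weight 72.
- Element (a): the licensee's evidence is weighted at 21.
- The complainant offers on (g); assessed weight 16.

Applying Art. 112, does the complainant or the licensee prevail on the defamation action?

complainant

— Issue I —
Stage I.1 — burden on complainant; standard: a more-likely-than-not showing (weight is at least 54).
    (a): 77 − 21 = 56 ≥ 54 [met]
    (b): 57 ≥ 54 [met]
  The complainant carries Stage I.1; the licensee now bears the burden.
Stage I.2 — burden on licensee; standard: a more-likely-than-not showing (weight is at least 54).
    (c): 72 − 9 = 63 ≥ 54 [met]
  All elements met at the final stage.
All stages carried — the licensee prevails on this issue.
— Issue II —
Stage II.1 (complainant, a more-likely-than-not showing, weight is at least 49): (d) 49 ≥ 49 — meets; (e) 58 ≥ 49 — meets.
  Stage II.1 carried; the burden shifts to the licensee.
Stage II.2 (licensee, a substantially-more-likely showing, weight exceeds 72): (f) net 70−3=67 ≤ 72 — fails; (g) net 88−16=72 ≤ 72 — fails.
  Not every element is met, so the licensee fails to carry Stage II.2.
So the complainant prevails on this issue.
— Issue III —
Stage III.1 — burden on complainant; standard: a substantially-more-likely showing (weight is at least 75).
    (h): 75 ≥ 75 [met]
  Stage III.1 is satisfied; the complainant continues to bear the burden.
Stage III.2 — burden on complainant; standard: a prima facie showing (weight is at least 23).
    (i): 32 ≥ 23 [met]
  All elements met at the final stage.
Every stage carried; the complainant prevails on this issue.
Per-issue: Issue I → licensee; Issue II → complainant; Issue III → complainant. The complainant must prevail on a majority of issues; overall, the complainant prevails.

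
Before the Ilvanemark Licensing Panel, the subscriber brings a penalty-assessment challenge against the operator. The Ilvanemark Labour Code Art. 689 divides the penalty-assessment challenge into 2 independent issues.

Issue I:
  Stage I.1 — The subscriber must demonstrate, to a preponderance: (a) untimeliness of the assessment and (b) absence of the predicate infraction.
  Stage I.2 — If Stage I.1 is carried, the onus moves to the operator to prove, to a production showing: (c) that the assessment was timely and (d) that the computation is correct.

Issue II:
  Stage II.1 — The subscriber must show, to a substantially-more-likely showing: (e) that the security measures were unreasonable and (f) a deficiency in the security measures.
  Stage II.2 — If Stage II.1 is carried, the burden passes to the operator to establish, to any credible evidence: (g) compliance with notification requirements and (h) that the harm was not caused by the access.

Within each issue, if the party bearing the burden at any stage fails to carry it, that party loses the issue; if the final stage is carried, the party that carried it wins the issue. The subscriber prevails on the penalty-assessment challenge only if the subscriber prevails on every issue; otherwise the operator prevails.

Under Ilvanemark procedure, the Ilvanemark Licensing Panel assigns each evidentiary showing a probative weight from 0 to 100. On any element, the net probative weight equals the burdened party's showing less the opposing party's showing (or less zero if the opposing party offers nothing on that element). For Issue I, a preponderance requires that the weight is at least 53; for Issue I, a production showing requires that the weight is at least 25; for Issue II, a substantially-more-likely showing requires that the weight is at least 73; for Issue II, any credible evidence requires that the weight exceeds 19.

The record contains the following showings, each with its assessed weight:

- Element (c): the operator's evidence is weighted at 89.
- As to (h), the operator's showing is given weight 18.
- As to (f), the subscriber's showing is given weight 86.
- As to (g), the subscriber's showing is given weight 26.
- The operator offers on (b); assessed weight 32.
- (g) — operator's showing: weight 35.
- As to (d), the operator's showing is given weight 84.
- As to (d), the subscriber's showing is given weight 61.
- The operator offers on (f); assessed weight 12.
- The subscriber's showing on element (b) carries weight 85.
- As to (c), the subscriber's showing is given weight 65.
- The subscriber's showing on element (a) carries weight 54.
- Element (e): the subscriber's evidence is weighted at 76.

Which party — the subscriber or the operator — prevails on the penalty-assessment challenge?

subscriber

— Issue I —
At Stage I.1 the subscriber must meet a preponderance (weight is at least 53): on (a) the weight is 54, ≥ 53, so (a) meets the standard; on (b) the weight is 85 less the opposing 32 gives net 53, which does reach 53, so (b) meets the standard.
  Stage I.1 is satisfied; the onus moves to the operator.
At Stage I.2 the operator must meet a production showing (weight is at least 25): on (c) the weight is 89 less the opposing 65 gives net 24, < 25, so (c) does not meet the standard; on (d) the weight is 84 less the opposing 61 gives net 23, < 25, so (d) does not meet the standard.
  Stage I.2 not carried; the operator fails its burden.
The analysis ends at Stage I.2; the subscriber prevails on this issue.
— Issue II —
Stage II.1 — burden on subscriber; standard: a substantially-more-likely showing (weight is at least 73).
    (e): 76 ≥ 73 [met]
    (f): 86 − 12 = 74 ≥ 73 [met]
  The subscriber carries Stage II.1; the operator now bears the burden.
Stage II.2 — burden on operator; standard: any credible evidence (weight exceeds 19).
    (g): 35 − 26 = 9 ≤ 19 [not met]
    (h): 18 ≤ 19 [not met]
  Not every element is met, so the operator fails to carry Stage II.2.
The analysis ends at Stage II.2; the subscriber prevails on this issue.
Per-issue: Issue I → subscriber; Issue II → subscriber. The subscriber must prevail on every issue; overall, the subscriber prevails.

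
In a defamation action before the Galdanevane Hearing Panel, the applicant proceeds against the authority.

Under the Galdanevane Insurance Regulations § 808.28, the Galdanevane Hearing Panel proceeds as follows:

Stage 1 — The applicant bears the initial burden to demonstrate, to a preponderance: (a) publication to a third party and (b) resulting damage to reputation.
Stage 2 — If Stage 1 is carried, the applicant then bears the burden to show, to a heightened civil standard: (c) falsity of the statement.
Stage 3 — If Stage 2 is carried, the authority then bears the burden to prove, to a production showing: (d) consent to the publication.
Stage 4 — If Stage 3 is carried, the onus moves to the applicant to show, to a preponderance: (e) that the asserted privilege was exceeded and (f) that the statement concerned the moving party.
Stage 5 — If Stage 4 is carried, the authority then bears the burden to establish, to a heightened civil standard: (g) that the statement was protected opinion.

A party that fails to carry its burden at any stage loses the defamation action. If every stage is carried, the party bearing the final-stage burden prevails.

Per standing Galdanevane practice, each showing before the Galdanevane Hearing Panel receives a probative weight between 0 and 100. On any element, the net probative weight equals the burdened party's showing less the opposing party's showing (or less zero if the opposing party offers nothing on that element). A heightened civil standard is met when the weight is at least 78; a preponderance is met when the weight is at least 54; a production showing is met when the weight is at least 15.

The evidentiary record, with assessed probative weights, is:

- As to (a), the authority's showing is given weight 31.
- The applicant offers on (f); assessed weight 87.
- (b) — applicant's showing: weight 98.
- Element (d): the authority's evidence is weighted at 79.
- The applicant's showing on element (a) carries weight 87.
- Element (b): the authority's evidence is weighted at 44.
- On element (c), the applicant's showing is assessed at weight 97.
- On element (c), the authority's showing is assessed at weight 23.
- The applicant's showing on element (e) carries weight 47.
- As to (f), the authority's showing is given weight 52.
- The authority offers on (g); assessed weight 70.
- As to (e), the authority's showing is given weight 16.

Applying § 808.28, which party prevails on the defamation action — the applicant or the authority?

authority

Stage 1 (applicant, a preponderance, weight is at least 54): (a) net 87−31=56 ≥ 54 — meets; (b) net 98−44=54 ≥ 54 — meets.
  Stage 1 carried; the burden remains with the applicant.
Stage 2 (applicant, a heightened civil standard, weight is at least 78): (c) net 97−23=74 < 78 — fails.
  Not every element is met, so the applicant fails to carry Stage 2.
The analysis ends at Stage 2; the authority prevails.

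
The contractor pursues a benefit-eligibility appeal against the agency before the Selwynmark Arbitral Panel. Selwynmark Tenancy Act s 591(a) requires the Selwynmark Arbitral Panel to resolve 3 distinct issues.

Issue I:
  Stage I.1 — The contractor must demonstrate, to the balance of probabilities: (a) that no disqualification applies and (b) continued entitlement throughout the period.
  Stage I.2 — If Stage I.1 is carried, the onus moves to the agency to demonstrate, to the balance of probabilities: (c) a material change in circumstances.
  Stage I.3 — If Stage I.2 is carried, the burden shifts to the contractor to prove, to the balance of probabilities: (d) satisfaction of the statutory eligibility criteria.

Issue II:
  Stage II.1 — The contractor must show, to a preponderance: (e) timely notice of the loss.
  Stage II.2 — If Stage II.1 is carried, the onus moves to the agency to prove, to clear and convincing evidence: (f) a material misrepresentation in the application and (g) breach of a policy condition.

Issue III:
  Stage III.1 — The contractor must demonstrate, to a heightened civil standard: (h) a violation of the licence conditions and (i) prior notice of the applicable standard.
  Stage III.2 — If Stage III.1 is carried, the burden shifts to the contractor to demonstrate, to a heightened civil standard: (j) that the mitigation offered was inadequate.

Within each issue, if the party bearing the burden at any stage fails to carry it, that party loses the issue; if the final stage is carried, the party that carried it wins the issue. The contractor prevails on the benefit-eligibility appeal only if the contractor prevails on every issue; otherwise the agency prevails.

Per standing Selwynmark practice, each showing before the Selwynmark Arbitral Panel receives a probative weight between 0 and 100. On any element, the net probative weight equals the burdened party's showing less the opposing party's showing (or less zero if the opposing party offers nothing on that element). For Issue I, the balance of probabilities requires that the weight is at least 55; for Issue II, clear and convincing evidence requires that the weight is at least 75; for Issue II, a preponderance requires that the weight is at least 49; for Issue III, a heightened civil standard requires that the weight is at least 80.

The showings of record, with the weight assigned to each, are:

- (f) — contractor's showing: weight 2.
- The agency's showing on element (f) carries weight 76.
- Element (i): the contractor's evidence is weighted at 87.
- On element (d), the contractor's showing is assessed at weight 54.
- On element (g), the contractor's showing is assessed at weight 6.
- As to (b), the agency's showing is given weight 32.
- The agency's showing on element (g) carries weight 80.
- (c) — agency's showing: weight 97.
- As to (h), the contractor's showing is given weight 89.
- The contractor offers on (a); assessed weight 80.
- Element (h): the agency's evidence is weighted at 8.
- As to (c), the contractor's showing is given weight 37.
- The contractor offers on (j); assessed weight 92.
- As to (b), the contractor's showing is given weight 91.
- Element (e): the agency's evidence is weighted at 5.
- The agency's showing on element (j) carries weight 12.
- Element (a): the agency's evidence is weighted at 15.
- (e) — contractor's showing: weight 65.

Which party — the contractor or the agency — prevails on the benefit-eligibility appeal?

— Issue I —
Stage I.1 — burden on contractor; standard: the balance of probabilities (weight is at least 55).
    (a): 80 − 15 = 65 ≥ 55 [met]
    (b): 91 − 32 = 59 ≥ 55 [met]
  Stage I.1 carried; the burden shifts to the agency.
Stage I.2 — burden on agency; standard: the balance of probabilities (weight is at least 55).
    (c): 97 − 37 = 60 ≥ 55 [met]
  Stage I.2 carried; the burden shifts to the contractor.
Stage I.3 — burden on contractor; standard: the balance of probabilities (weight is at least 55).
    (d): 54 < 55 [not met]
  Stage I.3 not carried; the contractor fails its burden.
The agency prevails on this issue.
— Issue II —
Stage II.1 — burden on contractor; standard: a preponderance (weight is at least 49).
    (e): 65 − 5 = 60 ≥ 49 [met]
  Stage II.1 carried; the burden shifts to the agency.
Stage II.2 — burden on agency; standard: clear and convincing evidence (weight is at least 75).
    (f): 76 − 2 = 74 < 75 [not met]
    (g): 80 − 6 = 74 < 75 [not met]
  Not every element is met, so the agency fails to carry Stage II.2.
The contractor prevails on this issue.
— Issue III —
Stage III.1 (contractor, a heightened civil standard, weight is at least 80): (h) net 89−8=81 ≥ 80 — meets; (i) 87 ≥ 80 — meets.
  Stage III.1 carried; the burden remains with the contractor.
Stage III.2 (contractor, a heightened civil standard, weight is at least 80): (j) net 92−12=80 ≥ 80 — meets.
  Stage III.2 carried; the final stage is satisfied.
All stages carried — the contractor prevails on this issue.
Per-issue: Issue I → agency; Issue II → contractor; Issue III → contractor. The contractor must prevail on every issue; overall, the agency prevails.

agency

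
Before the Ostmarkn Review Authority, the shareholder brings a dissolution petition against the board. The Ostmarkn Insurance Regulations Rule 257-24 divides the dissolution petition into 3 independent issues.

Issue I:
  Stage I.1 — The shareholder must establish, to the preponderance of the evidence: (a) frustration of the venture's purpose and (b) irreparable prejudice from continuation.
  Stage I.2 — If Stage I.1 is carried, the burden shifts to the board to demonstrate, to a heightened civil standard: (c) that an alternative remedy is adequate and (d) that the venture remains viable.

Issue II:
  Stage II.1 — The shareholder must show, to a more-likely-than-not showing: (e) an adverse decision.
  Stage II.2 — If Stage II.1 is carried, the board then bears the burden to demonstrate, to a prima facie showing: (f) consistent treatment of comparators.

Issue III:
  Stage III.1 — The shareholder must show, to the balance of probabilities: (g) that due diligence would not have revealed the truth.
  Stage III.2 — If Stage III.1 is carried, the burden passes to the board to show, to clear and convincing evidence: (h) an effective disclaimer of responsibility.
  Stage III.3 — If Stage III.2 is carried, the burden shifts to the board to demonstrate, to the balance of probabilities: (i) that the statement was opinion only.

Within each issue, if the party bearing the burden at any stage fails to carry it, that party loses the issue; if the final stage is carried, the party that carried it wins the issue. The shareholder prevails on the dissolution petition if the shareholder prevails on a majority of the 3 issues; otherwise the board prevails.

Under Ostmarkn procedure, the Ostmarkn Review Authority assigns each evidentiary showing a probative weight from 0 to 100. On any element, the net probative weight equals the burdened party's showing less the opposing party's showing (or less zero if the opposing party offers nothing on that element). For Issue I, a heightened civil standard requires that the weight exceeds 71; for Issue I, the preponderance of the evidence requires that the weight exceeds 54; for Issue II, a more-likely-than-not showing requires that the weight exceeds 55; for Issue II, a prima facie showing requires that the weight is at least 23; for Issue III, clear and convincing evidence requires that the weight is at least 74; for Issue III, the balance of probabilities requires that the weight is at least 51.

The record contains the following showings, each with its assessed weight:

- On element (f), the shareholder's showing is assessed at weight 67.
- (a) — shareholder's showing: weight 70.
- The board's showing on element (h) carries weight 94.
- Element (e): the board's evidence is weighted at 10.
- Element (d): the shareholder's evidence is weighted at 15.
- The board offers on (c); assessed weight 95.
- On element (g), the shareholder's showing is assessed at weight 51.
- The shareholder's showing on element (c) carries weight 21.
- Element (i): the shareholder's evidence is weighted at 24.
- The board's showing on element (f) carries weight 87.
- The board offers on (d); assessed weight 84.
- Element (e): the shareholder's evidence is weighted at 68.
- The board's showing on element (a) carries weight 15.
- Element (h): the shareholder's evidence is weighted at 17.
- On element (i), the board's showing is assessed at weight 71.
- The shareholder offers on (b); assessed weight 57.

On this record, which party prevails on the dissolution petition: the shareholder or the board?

shareholder

— Issue I —
At Stage I.1 the shareholder must meet the preponderance of the evidence (weight exceeds 54): on (a) the weight is 70 less the opposing 15 gives net 55, > 54, so (a) meets the standard; on (b) the weight is 57, > 54, so (b) meets the standard.
  Stage I.1 is satisfied; the onus moves to the board.
At Stage I.2 the board must meet a heightened civil standard (weight exceeds 71): on (c) the weight is 95 less the opposing 21 gives net 74, which does exceed 71, so (c) meets the standard; on (d) the weight is 84 less the opposing 15 gives net 69, which does not exceed 71, so (d) does not meet the standard.
  Stage I.2 not carried; the board fails its burden.
So the shareholder prevails on this issue.
— Issue II —
Stage II.1 (shareholder, a more-likely-than-not showing, weight exceeds 55): (e) net 68−10=58 > 55 — meets.
  All elements met. The burden passes to the board.
Stage II.2 (board, a prima facie showing, weight is at least 23): (f) net 87−67=20 < 23 — fails.
  The board does not carry Stage II.2.
The shareholder prevails on this issue.
— Issue III —
At Stage III.1 the shareholder must meet the balance of probabilities (weight is at least 51): on (g) the weight is 51, which does reach 51, so (g) meets the standard.
  All elements met. The burden passes to the board.
At Stage III.2 the board must meet clear and convincing evidence (weight is at least 74): on (h) the weight is 94 less the opposing 17 gives net 77, which does reach 74, so (h) meets the standard.
  Stage III.2 carried; the burden remains with the board.
At Stage III.3 the board must meet the balance of probabilities (weight is at least 51): on (i) the weight is 71 less the opposing 24 gives net 47, which does not reach 51, so (i) does not meet the standard.
  The board does not carry Stage III.3.
So the shareholder prevails on this issue.
Per-issue: Issue I → shareholder; Issue II → shareholder; Issue III → shareholder. The shareholder must prevail on a majority of issues; overall, the shareholder prevails.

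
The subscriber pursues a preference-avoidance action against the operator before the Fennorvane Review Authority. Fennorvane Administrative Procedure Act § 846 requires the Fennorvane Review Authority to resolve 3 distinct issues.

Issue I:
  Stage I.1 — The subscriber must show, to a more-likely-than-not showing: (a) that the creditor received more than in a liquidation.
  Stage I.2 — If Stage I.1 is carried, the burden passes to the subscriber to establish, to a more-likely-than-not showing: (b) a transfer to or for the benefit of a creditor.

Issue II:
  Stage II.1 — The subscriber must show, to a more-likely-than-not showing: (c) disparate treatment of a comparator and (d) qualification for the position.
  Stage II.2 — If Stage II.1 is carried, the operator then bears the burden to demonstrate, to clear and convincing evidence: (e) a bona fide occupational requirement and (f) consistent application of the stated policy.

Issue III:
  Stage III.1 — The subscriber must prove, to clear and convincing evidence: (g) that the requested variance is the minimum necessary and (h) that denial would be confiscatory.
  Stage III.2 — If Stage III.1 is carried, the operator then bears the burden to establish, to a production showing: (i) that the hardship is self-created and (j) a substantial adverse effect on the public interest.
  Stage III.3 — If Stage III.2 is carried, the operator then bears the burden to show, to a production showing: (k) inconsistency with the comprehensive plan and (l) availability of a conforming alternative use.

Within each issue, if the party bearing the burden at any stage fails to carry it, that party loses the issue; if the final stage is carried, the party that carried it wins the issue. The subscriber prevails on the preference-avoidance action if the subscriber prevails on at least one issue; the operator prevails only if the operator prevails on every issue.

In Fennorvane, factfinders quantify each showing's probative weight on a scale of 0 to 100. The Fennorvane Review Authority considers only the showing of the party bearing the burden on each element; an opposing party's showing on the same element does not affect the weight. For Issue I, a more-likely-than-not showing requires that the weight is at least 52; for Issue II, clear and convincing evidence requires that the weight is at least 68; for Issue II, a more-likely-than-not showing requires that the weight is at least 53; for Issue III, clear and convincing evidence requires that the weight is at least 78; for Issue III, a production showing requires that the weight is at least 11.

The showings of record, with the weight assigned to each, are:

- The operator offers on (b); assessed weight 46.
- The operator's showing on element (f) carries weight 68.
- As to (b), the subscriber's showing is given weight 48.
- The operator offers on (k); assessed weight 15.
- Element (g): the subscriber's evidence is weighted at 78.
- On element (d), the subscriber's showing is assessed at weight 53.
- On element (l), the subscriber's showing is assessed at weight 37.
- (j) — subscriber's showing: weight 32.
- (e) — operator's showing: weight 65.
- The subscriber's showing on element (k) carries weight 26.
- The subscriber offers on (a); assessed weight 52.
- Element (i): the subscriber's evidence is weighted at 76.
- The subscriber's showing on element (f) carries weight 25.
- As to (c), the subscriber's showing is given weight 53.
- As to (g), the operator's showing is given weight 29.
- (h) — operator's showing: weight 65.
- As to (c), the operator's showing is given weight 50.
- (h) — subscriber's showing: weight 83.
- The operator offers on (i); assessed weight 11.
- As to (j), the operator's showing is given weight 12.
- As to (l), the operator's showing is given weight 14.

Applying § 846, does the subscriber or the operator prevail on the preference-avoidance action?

subscriber

— Issue I —
At Stage I.1 the subscriber must meet a more-likely-than-not showing (weight is at least 52): on (a) the weight is 52, ≥ 52, so (a) meets the standard.
  Stage I.1 carried; the burden remains with the subscriber.
At Stage I.2 the subscriber must meet a more-likely-than-not showing (weight is at least 52): on (b) the weight is 48 (the operator's 46 is given no effect), < 52, so (b) does not meet the standard.
  Stage I.2 not carried; the subscriber fails its burden.
The analysis ends at Stage I.2; the operator prevails on this issue.
— Issue II —
At Stage II.1 the subscriber must meet a more-likely-than-not showing (weight is at least 53): on (c) the weight is 53 (the operator's 50 is given no effect), which does reach 53, so (c) meets the standard; on (d) the weight is 53, which does reach 53, so (d) meets the standard.
  The subscriber carries Stage II.1; the operator now bears the burden.
At Stage II.2 the operator must meet clear and convincing evidence (weight is at least 68): on (e) the weight is 65, < 68, so (e) does not meet the standard; on (f) the weight is 68 (the subscriber's 25 is given no effect), which does reach 68, so (f) meets the standard.
  Stage II.2 not carried; the operator fails its burden.
The subscriber prevails on this issue.
— Issue III —
At Stage III.1 the subscriber must meet clear and convincing evidence (weight is at least 78): on (g) the weight is 78 (the operator's 29 is given no effect), which does reach 78, so (g) meets the standard; on (h) the weight is 83 (the operator's 65 is given no effect), which does reach 78, so (h) meets the standard.
  The subscriber carries Stage III.1; the operator now bears the burden.
At Stage III.2 the operator must meet a production showing (weight is at least 11): on (i) the weight is 11 (the subscriber's 76 is given no effect), ≥ 11, so (i) meets the standard; on (j) the weight is 12 (the subscriber's 32 is given no effect), ≥ 11, so (j) meets the standard.
  Stage III.2 carried; the burden remains with the operator.
At Stage III.3 the operator must meet a production showing (weight is at least 11): on (k) the weight is 15 (the subscriber's 26 is given no effect), ≥ 11, so (k) meets the standard; on (l) the weight is 14 (the subscriber's 37 is given no effect), ≥ 11, so (l) meets the standard.
  The operator carries the last stage.
With every stage satisfied, the operator prevails on this issue.
Per-issue: Issue I → operator; Issue II → subscriber; Issue III → operator. The subscriber must prevail on at least one issue; overall, the subscriber prevails.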